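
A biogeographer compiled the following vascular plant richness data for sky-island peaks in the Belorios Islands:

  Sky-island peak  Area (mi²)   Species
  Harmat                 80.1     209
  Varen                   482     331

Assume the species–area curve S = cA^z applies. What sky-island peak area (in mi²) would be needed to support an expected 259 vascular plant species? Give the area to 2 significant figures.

z = ln(331/209) / ln(482/80.1) = 0.4598 / 1.7947 = 0.2562
c = 209 / 80.1^0.2562 = 209 / 3.074 = 67.99
A = (259/67.99)^(1/0.2562) ⇒ ln A = ln(3.809)/0.2562 = 5.2205
A = e^5.2205 ≈ 185 mi²

190 mi²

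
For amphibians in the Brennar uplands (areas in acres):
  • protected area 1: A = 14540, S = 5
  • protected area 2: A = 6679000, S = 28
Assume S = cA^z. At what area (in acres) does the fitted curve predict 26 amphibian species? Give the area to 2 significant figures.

z = ln(28/5) / ln(6679000/14540) = 1.7228 / 6.1298 = 0.2810
c = 5 / 14540^0.2810 = 5 / 14.79 = 0.3381
A = (26/0.3381)^(1/0.2810) ⇒ ln A = ln(76.89)/0.2810 = 15.4508
A = e^15.4508 ≈ 5130909 acres

5100000 acres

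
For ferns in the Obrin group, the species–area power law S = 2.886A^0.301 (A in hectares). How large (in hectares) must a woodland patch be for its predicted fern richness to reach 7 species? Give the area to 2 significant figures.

7 = 2.886 × A^0.301  ⇒  A^0.301 = 7/2.886 = 2.426
ln A = ln(2.426) / 0.301 = 0.8860 / 0.301 = 2.9437
A = e^2.9437 ≈ 18.99 hectares

19 hectares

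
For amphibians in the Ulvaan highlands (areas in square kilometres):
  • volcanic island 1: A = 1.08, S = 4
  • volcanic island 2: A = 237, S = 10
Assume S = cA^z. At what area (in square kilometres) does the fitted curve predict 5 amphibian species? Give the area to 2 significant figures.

4.0 square kilometres

z = ln(10/4) / ln(237/1.08) = 0.9163 / 5.3911 = 0.1700
c = 4 / 1.08^0.1700 = 4 / 1.013 = 3.948
A = (5/3.948)^(1/0.1700) ⇒ ln A = ln(1.266)/0.1700 = 1.3899
A = e^1.3899 ≈ 4.014 square kilometres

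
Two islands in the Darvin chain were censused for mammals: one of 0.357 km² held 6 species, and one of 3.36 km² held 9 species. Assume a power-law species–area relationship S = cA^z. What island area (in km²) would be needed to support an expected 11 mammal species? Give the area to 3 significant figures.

z = ln(9/6) / ln(3.36/0.357) = 0.4055 / 2.2420 = 0.1809
c = 6 / 0.357^0.1809 = 6 / 0.83 = 7.229
A = (11/7.229)^(1/0.1809) ⇒ ln A = ln(1.522)/0.1809 = 2.3215
A = e^2.3215 ≈ 10.19 km²

10.2 km²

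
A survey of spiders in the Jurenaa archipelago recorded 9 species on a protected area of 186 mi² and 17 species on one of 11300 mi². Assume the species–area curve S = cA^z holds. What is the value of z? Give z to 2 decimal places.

0.15

Taking logs: ln S = ln c + z ln A, so z = (ln S₂ − ln S₁)/(ln A₂ − ln A₁).
z = ln(17/9) / ln(11300/186) = ln(1.889) / ln(60.75) = 0.6360 / 4.1068 = 0.1549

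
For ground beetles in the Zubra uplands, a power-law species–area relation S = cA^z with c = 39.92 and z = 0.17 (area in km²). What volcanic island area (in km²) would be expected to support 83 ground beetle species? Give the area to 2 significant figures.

83 = 39.92 × A^0.17  ⇒  A^0.17 = 83/39.92 = 2.079
ln A = ln(2.079) / 0.17 = 0.7320 / 0.17 = 4.3057
A = e^4.3057 ≈ 74.12 km²

74 km²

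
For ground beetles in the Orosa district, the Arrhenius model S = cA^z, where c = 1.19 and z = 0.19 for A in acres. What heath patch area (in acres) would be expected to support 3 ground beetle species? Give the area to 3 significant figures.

130 acres

3 = 1.19 × A^0.19  ⇒  A^0.19 = 3/1.19 = 2.521
ln A = ln(2.521) / 0.19 = 0.9247 / 0.19 = 4.8666
A = e^4.8666 ≈ 129.9 acres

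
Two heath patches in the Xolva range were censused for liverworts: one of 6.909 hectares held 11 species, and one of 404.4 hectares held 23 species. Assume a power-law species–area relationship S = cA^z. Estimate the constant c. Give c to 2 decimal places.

7.75

z = ln(S₂/S₁) / ln(A₂/A₁) = ln(23/11) / ln(404.4/6.909) = 0.7376 / 4.0696 = 0.1812
c = S₁ / A₁^z = 11 / 6.909^0.1812 = 11 / 1.42 = 7.749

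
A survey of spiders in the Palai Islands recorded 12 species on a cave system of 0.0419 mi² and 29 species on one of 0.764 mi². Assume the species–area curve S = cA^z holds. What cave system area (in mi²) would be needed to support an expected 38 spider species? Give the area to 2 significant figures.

1.9 mi²

z = ln(29/12) / ln(0.764/0.0419) = 0.8824 / 2.9033 = 0.3039
c = 12 / 0.0419^0.3039 = 12 / 0.3813 = 31.47
A = (38/31.47)^(1/0.3039) ⇒ ln A = ln(1.207)/0.3039 = 0.6201
A = e^0.6201 ≈ 1.859 mi²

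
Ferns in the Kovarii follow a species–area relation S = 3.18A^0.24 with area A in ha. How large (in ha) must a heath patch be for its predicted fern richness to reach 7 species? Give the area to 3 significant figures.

26.8 ha

7 = 3.18 × A^0.24  ⇒  A^0.24 = 7/3.18 = 2.201
ln A = ln(2.201) / 0.24 = 0.7890 / 0.24 = 3.2876
A = e^3.2876 ≈ 26.78 ha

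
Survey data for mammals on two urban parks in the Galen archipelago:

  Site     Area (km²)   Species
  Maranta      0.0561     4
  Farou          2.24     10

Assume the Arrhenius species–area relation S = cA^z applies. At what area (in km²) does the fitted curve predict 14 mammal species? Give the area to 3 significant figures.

z = ln(10/4) / ln(2.24/0.0561) = 0.9163 / 3.6871 = 0.2485
c = 4 / 0.0561^0.2485 = 4 / 0.4888 = 8.184
A = (14/8.184)^(1/0.2485) ⇒ ln A = ln(1.711)/0.2485 = 2.1604
A = e^2.1604 ≈ 8.675 km²

8.67 km²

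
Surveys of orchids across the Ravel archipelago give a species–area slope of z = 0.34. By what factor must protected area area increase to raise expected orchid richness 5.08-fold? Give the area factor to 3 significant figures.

119

(A₂/A₁)^0.34 = 5.08, so A₂/A₁ = 5.08^(1/0.34) = 5.08^2.941
ln(A₂/A₁) = ln 5.08 / 0.34 = 1.6253 / 0.34 = 4.7803
A₂/A₁ = e^4.7803 ≈ 119.1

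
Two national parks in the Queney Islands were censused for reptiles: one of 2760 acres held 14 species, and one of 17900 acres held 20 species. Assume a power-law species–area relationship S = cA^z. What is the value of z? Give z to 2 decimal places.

Taking logs: ln S = ln c + z ln A, so z = (ln S₂ − ln S₁)/(ln A₂ − ln A₁).
z = ln(20/14) / ln(17900/2760) = ln(1.429) / ln(6.486) = 0.3567 / 1.8696 = 0.1908

0.19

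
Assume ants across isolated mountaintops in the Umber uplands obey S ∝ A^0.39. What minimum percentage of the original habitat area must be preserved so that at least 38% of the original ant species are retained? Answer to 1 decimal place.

8.4%

Need (A_new/A_old)^0.39 = 0.38, so A_new/A_old = 0.38^(1/0.39) = 0.38^2.564
ln(A_new/A_old) = ln 0.38 / 0.39 = -0.9676 / 0.39 = -2.4810
A_new/A_old = e^-2.4810 ≈ 0.08366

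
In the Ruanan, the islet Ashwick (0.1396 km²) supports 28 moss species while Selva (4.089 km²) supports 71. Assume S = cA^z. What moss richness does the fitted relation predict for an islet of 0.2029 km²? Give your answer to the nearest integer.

z = ln(71/28) / ln(4.089/0.1396) = 0.9305 / 3.3773 = 0.2755
c = 28 / 0.1396^0.2755 = 28 / 0.5813 = 48.17
S₃ = 48.17 × 0.2029^0.2755 = 48.17 × 0.6444 ≈ 31.04

31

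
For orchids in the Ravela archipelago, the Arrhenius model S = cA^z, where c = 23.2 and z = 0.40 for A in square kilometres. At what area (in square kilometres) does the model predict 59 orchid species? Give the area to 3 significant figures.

10.3 square kilometres

59 = 23.2 × A^0.4  ⇒  A^0.4 = 59/23.2 = 2.543
ln A = ln(2.543) / 0.4 = 0.9334 / 0.4 = 2.3335
A = e^2.3335 ≈ 10.31 square kilometres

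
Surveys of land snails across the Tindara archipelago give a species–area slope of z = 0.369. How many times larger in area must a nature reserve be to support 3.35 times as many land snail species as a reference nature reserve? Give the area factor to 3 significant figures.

(A₂/A₁)^0.369 = 3.35, so A₂/A₁ = 3.35^(1/0.369) = 3.35^2.71
ln(A₂/A₁) = ln 3.35 / 0.369 = 1.2090 / 0.369 = 3.2763
A₂/A₁ = e^3.2763 ≈ 26.48

26.5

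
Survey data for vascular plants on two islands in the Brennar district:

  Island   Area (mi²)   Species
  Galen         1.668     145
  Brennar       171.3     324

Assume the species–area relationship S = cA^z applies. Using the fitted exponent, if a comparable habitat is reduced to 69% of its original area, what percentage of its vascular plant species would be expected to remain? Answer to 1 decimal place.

z = ln(324/145) / ln(171.3/1.668) = 0.8040 / 4.6318 = 0.1736
S_new/S_old = (A_new/A_old)^z = 0.69^0.1736 = exp(0.1736 × -0.3711) = 0.9376

93.8%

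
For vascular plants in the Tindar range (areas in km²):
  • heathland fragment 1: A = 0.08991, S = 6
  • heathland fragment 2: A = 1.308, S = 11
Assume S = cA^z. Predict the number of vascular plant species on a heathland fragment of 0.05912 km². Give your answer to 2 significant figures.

5.5

z = ln(11/6) / ln(1.308/0.08991) = 0.6061 / 2.6774 = 0.2264
c = 6 / 0.08991^0.2264 = 6 / 0.5796 = 10.35
S₃ = 10.35 × 0.05912^0.2264 = 10.35 × 0.5272 ≈ 5.457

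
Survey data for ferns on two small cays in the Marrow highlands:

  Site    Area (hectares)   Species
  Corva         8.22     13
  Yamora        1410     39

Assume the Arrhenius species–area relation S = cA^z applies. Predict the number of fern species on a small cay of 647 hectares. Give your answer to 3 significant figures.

33.0

z = ln(39/13) / ln(1410/8.22) = 1.0986 / 5.1448 = 0.2135
c = 13 / 8.22^0.2135 = 13 / 1.568 = 8.291
S₃ = 8.291 × 647^0.2135 = 8.291 × 3.983 ≈ 33.02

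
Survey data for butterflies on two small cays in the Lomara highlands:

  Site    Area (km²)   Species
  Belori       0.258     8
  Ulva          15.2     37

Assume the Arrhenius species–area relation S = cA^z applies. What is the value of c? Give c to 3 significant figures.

z = ln(S₂/S₁) / ln(A₂/A₁) = ln(37/8) / ln(15.2/0.258) = 1.5315 / 4.0761 = 0.3757
c = S₁ / A₁^z = 8 / 0.258^0.3757 = 8 / 0.6011 = 13.31

13.3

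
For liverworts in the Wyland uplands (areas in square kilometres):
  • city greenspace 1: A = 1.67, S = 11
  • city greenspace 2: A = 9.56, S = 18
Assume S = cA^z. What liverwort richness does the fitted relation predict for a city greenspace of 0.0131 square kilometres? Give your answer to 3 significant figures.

z = ln(18/11) / ln(9.56/1.67) = 0.4925 / 1.7448 = 0.2823
c = 11 / 1.67^0.2823 = 11 / 1.156 = 9.518
S₃ = 9.518 × 0.0131^0.2823 = 9.518 × 0.2942 ≈ 2.8

2.80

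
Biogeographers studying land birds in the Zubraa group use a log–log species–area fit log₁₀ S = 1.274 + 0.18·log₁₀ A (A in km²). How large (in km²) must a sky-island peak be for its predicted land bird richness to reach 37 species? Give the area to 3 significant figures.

37 = 18.79 × A^0.18  ⇒  A^0.18 = 37/18.79 = 1.969
ln A = ln(1.969) / 0.18 = 0.6774 / 0.18 = 3.7635
A = e^3.7635 ≈ 43.1 km²

43.1 km²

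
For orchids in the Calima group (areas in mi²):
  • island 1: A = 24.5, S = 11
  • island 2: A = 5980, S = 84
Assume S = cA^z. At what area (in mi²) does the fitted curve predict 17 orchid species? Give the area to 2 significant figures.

80 mi²

z = ln(84/11) / ln(5980/24.5) = 2.0329 / 5.4975 = 0.3698
c = 11 / 24.5^0.3698 = 11 / 3.264 = 3.37
A = (17/3.37)^(1/0.3698) ⇒ ln A = ln(5.044)/0.3698 = 4.3759
A = e^4.3759 ≈ 79.51 mi²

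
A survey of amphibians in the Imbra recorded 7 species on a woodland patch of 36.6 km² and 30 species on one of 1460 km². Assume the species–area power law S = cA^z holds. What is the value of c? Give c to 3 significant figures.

1.69

z = ln(S₂/S₁) / ln(A₂/A₁) = ln(30/7) / ln(1460/36.6) = 1.4553 / 3.6861 = 0.3948
c = S₁ / A₁^z = 7 / 36.6^0.3948 = 7 / 4.142 = 1.69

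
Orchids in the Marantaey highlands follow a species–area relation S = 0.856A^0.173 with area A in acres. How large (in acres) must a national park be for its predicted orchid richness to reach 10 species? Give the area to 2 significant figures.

1500000 acres

10 = 0.856 × A^0.173  ⇒  A^0.173 = 10/0.856 = 11.68
ln A = ln(11.68) / 0.173 = 2.4581 / 0.173 = 14.2085
A = e^14.2085 ≈ 1481398 acres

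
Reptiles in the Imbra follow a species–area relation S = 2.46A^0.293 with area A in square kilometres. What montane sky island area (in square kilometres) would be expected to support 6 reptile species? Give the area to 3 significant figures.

6 = 2.46 × A^0.293  ⇒  A^0.293 = 6/2.46 = 2.439
ln A = ln(2.439) / 0.293 = 0.8916 / 0.293 = 3.0430
A = e^3.0430 ≈ 20.97 square kilometres

21.0 square kilometres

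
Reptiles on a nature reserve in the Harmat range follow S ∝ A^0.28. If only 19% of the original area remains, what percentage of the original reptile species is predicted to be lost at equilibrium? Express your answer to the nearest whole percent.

S_new/S_old = (A_new/A_old)^z = 0.19^0.28
= exp(0.28 × ln 0.19) = exp(0.28 × -1.6607) = exp(-0.4650) ≈ 0.6281
Fraction lost = 1 − 0.6281 = 0.3719

37%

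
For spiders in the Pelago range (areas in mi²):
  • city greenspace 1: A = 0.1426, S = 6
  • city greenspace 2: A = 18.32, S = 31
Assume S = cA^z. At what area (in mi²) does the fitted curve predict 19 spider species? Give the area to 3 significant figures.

4.31 mi²

z = ln(31/6) / ln(18.32/0.1426) = 1.6422 / 4.8557 = 0.3382
c = 6 / 0.1426^0.3382 = 6 / 0.5175 = 11.59
A = (19/11.59)^(1/0.3382) ⇒ ln A = ln(1.639)/0.3382 = 1.4605
A = e^1.4605 ≈ 4.308 mi²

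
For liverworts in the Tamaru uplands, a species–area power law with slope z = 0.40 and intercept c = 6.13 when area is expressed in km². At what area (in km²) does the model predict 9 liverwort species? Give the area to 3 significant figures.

9 = 6.13 × A^0.4  ⇒  A^0.4 = 9/6.13 = 1.468
ln A = ln(1.468) / 0.4 = 0.3840 / 0.4 = 0.9601
A = e^0.9601 ≈ 2.612 km²

2.61 km²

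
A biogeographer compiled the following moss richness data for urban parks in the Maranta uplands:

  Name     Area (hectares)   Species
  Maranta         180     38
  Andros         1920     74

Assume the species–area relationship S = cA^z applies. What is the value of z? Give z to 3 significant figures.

0.282

Taking logs: ln S = ln c + z ln A, so z = (ln S₂ − ln S₁)/(ln A₂ − ln A₁).
z = ln(74/38) / ln(1920/180) = ln(1.947) / ln(10.67) = 0.6665 / 2.3671 = 0.2816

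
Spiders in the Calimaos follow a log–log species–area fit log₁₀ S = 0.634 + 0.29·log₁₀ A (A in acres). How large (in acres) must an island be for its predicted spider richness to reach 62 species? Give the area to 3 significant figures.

9870 acres

62 = 4.305 × A^0.29  ⇒  A^0.29 = 62/4.305 = 14.4
ln A = ln(14.4) / 0.29 = 2.6673 / 0.29 = 9.1976
A = e^9.1976 ≈ 9873 acres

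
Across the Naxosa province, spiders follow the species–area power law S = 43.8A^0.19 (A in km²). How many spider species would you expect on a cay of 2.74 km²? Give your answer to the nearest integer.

53 species

S = 43.8 × 2.74^0.19
ln S = ln 43.8 + 0.19 × ln 2.74 = 3.7796 + 0.19 × 1.0080 = 3.9711
S = e^3.9711 ≈ 53.05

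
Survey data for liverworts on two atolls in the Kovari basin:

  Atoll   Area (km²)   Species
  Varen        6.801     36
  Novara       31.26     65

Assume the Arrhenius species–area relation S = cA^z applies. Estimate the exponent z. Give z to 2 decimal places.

Taking logs: ln S = ln c + z ln A, so z = (ln S₂ − ln S₁)/(ln A₂ − ln A₁).
z = ln(65/36) / ln(31.26/6.801) = ln(1.806) / ln(4.596) = 0.5909 / 1.5253 = 0.3874

0.39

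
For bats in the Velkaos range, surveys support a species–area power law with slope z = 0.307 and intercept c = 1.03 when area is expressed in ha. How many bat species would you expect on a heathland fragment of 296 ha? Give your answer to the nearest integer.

S = 1.03 × 296^0.307
ln S = ln 1.03 + 0.307 × ln 296 = 0.0296 + 0.307 × 5.6904 = 1.7765
S = e^1.7765 ≈ 5.909

6 species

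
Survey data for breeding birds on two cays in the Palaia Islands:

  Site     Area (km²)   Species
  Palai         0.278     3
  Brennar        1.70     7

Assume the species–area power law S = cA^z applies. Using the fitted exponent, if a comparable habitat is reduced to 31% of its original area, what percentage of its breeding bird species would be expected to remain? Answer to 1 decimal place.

z = ln(7/3) / ln(1.7/0.278) = 0.8473 / 1.8108 = 0.4679
S_new/S_old = (A_new/A_old)^z = 0.31^0.4679 = exp(0.4679 × -1.1712) = 0.5781

57.8%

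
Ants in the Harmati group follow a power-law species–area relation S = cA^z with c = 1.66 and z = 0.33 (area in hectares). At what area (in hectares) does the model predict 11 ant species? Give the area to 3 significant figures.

11 = 1.66 × A^0.33  ⇒  A^0.33 = 11/1.66 = 6.627
ln A = ln(6.627) / 0.33 = 1.8911 / 0.33 = 5.7305
A = e^5.7305 ≈ 308.1 hectares

308 hectares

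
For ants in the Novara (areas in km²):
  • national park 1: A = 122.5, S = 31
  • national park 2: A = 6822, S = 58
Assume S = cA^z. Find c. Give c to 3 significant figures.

14.7

z = ln(S₂/S₁) / ln(A₂/A₁) = ln(58/31) / ln(6822/122.5) = 0.6265 / 4.0198 = 0.1558
c = S₁ / A₁^z = 31 / 122.5^0.1558 = 31 / 2.116 = 14.65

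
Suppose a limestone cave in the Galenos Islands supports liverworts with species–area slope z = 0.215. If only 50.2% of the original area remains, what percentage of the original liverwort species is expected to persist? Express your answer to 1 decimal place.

S_new/S_old = (A_new/A_old)^z = 0.502^0.215
= exp(0.215 × ln 0.502) = exp(0.215 × -0.6892) = exp(-0.1482) ≈ 0.8623

86.2%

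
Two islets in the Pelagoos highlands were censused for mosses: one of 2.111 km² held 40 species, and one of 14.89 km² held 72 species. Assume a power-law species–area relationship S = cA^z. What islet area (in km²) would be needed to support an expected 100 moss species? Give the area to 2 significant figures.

z = ln(72/40) / ln(14.89/2.111) = 0.5878 / 1.9535 = 0.3009
c = 40 / 2.111^0.3009 = 40 / 1.252 = 31.95
A = (100/31.95)^(1/0.3009) ⇒ ln A = ln(3.13)/0.3009 = 3.7925
A = e^3.7925 ≈ 44.37 km²

44 km²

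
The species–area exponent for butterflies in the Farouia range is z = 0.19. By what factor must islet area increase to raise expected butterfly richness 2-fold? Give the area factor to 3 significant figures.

(A₂/A₁)^0.19 = 2, so A₂/A₁ = 2^(1/0.19) = 2^5.263
ln(A₂/A₁) = ln 2 / 0.19 = 0.6931 / 0.19 = 3.6481
A₂/A₁ = e^3.6481 ≈ 38.4

38.4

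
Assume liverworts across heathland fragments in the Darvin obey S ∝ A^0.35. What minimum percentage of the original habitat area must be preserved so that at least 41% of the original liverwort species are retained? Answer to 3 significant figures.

7.83%

Need (A_new/A_old)^0.35 = 0.41, so A_new/A_old = 0.41^(1/0.35) = 0.41^2.857
ln(A_new/A_old) = ln 0.41 / 0.35 = -0.8916 / 0.35 = -2.5474
A_new/A_old = e^-2.5474 ≈ 0.07828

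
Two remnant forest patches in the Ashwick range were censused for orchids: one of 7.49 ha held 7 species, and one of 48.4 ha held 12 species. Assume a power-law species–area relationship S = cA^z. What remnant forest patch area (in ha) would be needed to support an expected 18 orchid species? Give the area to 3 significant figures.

197 ha

z = ln(12/7) / ln(48.4/7.49) = 0.5390 / 1.8659 = 0.2889
c = 7 / 7.49^0.2889 = 7 / 1.789 = 3.913
A = (18/3.913)^(1/0.2889) ⇒ ln A = ln(4.6)/0.2889 = 5.2832
A = e^5.2832 ≈ 197 ha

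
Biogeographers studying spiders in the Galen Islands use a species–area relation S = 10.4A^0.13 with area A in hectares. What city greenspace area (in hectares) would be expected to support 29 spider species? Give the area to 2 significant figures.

29 = 10.4 × A^0.13  ⇒  A^0.13 = 29/10.4 = 2.788
ln A = ln(2.788) / 0.13 = 1.0255 / 0.13 = 7.8884
A = e^7.8884 ≈ 2666 hectares

2700 hectares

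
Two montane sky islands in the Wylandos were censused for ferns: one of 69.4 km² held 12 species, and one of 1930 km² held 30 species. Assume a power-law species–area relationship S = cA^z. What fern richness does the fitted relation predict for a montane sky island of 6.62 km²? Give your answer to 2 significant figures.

z = ln(30/12) / ln(1930/69.4) = 0.9163 / 3.3254 = 0.2755
c = 12 / 69.4^0.2755 = 12 / 3.216 = 3.731
S₃ = 3.731 × 6.62^0.2755 = 3.731 × 1.683 ≈ 6.28

6.3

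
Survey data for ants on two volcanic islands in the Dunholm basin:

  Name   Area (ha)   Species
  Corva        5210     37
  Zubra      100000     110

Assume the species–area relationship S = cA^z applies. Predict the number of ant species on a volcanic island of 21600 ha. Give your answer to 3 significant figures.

z = ln(110/37) / ln(100000/5210) = 1.0896 / 2.9546 = 0.3688
c = 37 / 5210^0.3688 = 37 / 23.48 = 1.576
S₃ = 1.576 × 21600^0.3688 = 1.576 × 39.67 ≈ 62.51

62.5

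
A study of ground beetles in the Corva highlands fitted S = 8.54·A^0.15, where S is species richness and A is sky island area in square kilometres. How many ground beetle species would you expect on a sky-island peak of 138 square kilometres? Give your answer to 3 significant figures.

S = 8.54 × 138^0.15
ln S = ln 8.54 + 0.15 × ln 138 = 2.1448 + 0.15 × 4.9273 = 2.8838
S = e^2.8838 ≈ 17.88

17.9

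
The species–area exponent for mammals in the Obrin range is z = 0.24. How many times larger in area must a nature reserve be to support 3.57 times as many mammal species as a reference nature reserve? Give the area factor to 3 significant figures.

201

(A₂/A₁)^0.24 = 3.57, so A₂/A₁ = 3.57^(1/0.24) = 3.57^4.167
ln(A₂/A₁) = ln 3.57 / 0.24 = 1.2726 / 0.24 = 5.3024
A₂/A₁ = e^5.3024 ≈ 200.8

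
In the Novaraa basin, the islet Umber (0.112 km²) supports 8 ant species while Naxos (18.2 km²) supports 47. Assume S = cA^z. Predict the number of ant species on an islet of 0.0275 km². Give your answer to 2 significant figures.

z = ln(47/8) / ln(18.2/0.112) = 1.7707 / 5.0907 = 0.3478
c = 8 / 0.112^0.3478 = 8 / 0.467 = 17.13
S₃ = 17.13 × 0.0275^0.3478 = 17.13 × 0.2865 ≈ 4.909

4.9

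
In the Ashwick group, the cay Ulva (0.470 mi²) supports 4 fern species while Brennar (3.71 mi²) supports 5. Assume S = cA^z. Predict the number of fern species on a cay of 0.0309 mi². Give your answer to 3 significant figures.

z = ln(5/4) / ln(3.71/0.47) = 0.2231 / 2.0661 = 0.1080
c = 4 / 0.47^0.1080 = 4 / 0.9217 = 4.34
S₃ = 4.34 × 0.0309^0.1080 = 4.34 × 0.6869 ≈ 2.981

2.98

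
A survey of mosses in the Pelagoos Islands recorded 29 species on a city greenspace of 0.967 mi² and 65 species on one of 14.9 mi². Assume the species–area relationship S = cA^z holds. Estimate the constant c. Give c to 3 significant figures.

z = ln(S₂/S₁) / ln(A₂/A₁) = ln(65/29) / ln(14.9/0.967) = 0.8071 / 2.7349 = 0.2951
c = S₁ / A₁^z = 29 / 0.967^0.2951 = 29 / 0.9901 = 29.29

29.3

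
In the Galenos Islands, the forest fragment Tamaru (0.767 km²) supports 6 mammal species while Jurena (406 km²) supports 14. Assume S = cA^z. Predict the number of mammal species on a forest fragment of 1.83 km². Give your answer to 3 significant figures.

6.75

z = ln(14/6) / ln(406/0.767) = 0.8473 / 6.2716 = 0.1351
c = 6 / 0.767^0.1351 = 6 / 0.9648 = 6.219
S₃ = 6.219 × 1.83^0.1351 = 6.219 × 1.085 ≈ 6.748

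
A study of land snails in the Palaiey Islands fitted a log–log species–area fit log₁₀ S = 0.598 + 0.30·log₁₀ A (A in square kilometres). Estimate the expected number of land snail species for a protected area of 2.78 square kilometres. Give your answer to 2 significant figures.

5.4

S = 3.963 × 2.78^0.3
ln S = ln 3.963 + 0.3 × ln 2.78 = 1.3769 + 0.3 × 1.0225 = 1.6837
S = e^1.6837 ≈ 5.385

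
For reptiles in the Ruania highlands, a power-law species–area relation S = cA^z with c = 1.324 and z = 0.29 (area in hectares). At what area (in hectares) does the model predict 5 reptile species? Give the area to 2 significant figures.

98 hectares

5 = 1.324 × A^0.29  ⇒  A^0.29 = 5/1.324 = 3.776
ln A = ln(3.776) / 0.29 = 1.3288 / 0.29 = 4.5820
A = e^4.5820 ≈ 97.71 hectares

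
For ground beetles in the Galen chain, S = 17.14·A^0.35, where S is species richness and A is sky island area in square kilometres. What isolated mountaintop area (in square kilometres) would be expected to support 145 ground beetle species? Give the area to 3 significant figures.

446 square kilometres

145 = 17.14 × A^0.35  ⇒  A^0.35 = 145/17.14 = 8.46
ln A = ln(8.46) / 0.35 = 2.1353 / 0.35 = 6.1009
A = e^6.1009 ≈ 446.3 square kilometres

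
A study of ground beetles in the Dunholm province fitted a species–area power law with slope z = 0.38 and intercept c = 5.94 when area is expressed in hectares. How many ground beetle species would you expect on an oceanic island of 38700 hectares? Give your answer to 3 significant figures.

S = 5.94 × 38700^0.38 = 5.94 × 55.38 ≈ 328.9

329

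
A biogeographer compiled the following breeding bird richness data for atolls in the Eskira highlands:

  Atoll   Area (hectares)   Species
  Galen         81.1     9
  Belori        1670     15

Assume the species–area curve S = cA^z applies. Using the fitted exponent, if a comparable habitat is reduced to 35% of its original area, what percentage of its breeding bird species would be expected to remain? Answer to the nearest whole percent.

z = ln(15/9) / ln(1670/81.1) = 0.5108 / 3.0249 = 0.1689
S_new/S_old = (A_new/A_old)^z = 0.35^0.1689 = exp(0.1689 × -1.0498) = 0.8375

84%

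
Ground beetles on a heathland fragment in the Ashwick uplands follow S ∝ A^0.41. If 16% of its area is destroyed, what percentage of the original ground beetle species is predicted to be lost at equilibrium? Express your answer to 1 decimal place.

S_new/S_old = (A_new/A_old)^z = 0.84^0.41
= exp(0.41 × ln 0.84) = exp(0.41 × -0.1744) = exp(-0.0715) ≈ 0.931
Fraction lost = 1 − 0.931 = 0.06899

6.9%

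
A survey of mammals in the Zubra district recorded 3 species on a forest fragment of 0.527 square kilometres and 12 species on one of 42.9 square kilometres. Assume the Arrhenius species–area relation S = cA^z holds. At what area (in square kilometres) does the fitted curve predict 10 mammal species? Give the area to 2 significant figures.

z = ln(12/3) / ln(42.9/0.527) = 1.3863 / 4.3994 = 0.3151
c = 3 / 0.527^0.3151 = 3 / 0.8172 = 3.671
A = (10/3.671)^(1/0.3151) ⇒ ln A = ln(2.724)/0.3151 = 3.1803
A = e^3.1803 ≈ 24.05 square kilometres

24 square kilometres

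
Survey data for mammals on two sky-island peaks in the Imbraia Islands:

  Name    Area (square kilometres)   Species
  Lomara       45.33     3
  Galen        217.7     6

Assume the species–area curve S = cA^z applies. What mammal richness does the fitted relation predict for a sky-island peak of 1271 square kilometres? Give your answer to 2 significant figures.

13

z = ln(6/3) / ln(217.7/45.33) = 0.6931 / 1.5691 = 0.4417
c = 3 / 45.33^0.4417 = 3 / 5.391 = 0.5565
S₃ = 0.5565 × 1271^0.4417 = 0.5565 × 23.51 ≈ 13.08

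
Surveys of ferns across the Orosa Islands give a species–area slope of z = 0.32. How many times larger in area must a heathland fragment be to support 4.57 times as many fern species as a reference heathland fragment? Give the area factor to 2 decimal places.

115.41

(A₂/A₁)^0.32 = 4.57, so A₂/A₁ = 4.57^(1/0.32) = 4.57^3.125
ln(A₂/A₁) = ln 4.57 / 0.32 = 1.5195 / 0.32 = 4.7485
A₂/A₁ = e^4.7485 ≈ 115.4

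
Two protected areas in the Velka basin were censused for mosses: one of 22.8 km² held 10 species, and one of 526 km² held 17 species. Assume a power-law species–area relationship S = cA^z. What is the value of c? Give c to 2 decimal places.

z = ln(S₂/S₁) / ln(A₂/A₁) = ln(17/10) / ln(526/22.8) = 0.5306 / 3.1385 = 0.1691
c = S₁ / A₁^z = 10 / 22.8^0.1691 = 10 / 1.697 = 5.894

5.89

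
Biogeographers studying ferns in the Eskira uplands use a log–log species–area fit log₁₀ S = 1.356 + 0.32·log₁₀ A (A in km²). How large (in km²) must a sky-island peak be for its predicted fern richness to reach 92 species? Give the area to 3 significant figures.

92 = 22.7 × A^0.32  ⇒  A^0.32 = 92/22.7 = 4.053
ln A = ln(4.053) / 0.32 = 1.3995 / 0.32 = 4.3734
A = e^4.3734 ≈ 79.31 km²

79.3 km²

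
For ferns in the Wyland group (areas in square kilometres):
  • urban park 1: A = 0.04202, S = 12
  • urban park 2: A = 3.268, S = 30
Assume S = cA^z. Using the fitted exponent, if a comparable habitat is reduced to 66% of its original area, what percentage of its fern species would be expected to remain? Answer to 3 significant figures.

91.6%

z = ln(30/12) / ln(3.268/0.04202) = 0.9163 / 4.3538 = 0.2105
S_new/S_old = (A_new/A_old)^z = 0.66^0.2105 = exp(0.2105 × -0.4155) = 0.9163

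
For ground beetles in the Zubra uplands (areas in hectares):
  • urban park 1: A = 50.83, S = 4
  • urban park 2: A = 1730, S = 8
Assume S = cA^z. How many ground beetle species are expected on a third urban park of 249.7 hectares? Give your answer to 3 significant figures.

5.47

z = ln(8/4) / ln(1730/50.83) = 0.6931 / 3.5274 = 0.1965
c = 4 / 50.83^0.1965 = 4 / 2.164 = 1.848
S₃ = 1.848 × 249.7^0.1965 = 1.848 × 2.959 ≈ 5.469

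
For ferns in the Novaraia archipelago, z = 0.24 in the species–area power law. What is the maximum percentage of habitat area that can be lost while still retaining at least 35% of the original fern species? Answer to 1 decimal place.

98.7%

Need (A_new/A_old)^0.24 = 0.35, so A_new/A_old = 0.35^(1/0.24) = 0.35^4.167
ln(A_new/A_old) = ln 0.35 / 0.24 = -1.0498 / 0.24 = -4.3743
A_new/A_old = e^-4.3743 ≈ 0.0126
Fraction that can be lost = 1 − 0.0126 = 0.9874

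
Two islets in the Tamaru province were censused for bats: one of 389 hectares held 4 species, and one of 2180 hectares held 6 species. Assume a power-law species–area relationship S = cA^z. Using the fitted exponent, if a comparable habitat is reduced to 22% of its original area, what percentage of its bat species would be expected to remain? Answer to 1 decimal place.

70.0%

z = ln(6/4) / ln(2180/389) = 0.4055 / 1.7235 = 0.2353
S_new/S_old = (A_new/A_old)^z = 0.22^0.2353 = exp(0.2353 × -1.5141) = 0.7003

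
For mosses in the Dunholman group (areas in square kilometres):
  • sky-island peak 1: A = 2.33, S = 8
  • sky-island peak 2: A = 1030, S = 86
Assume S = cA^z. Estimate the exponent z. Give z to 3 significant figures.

0.390

Taking logs: ln S = ln c + z ln A, so z = (ln S₂ − ln S₁)/(ln A₂ − ln A₁).
z = ln(86/8) / ln(1030/2.33) = ln(10.75) / ln(442.1) = 2.3749 / 6.0914 = 0.3899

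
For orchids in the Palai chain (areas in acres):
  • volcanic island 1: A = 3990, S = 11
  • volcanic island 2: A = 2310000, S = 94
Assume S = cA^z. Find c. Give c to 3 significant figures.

0.671

z = ln(S₂/S₁) / ln(A₂/A₁) = ln(94/11) / ln(2310000/3990) = 2.1454 / 6.3612 = 0.3373
c = S₁ / A₁^z = 11 / 3990^0.3373 = 11 / 16.39 = 0.6713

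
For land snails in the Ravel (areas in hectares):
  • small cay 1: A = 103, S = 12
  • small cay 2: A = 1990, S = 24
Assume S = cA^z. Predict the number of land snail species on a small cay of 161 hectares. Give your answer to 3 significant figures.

13.3

z = ln(24/12) / ln(1990/103) = 0.6931 / 2.9612 = 0.2341
c = 12 / 103^0.2341 = 12 / 2.959 = 4.055
S₃ = 4.055 × 161^0.2341 = 4.055 × 3.285 ≈ 13.32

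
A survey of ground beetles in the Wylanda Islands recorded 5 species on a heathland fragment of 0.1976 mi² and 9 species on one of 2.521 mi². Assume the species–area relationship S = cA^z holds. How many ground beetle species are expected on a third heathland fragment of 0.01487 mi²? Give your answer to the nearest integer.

z = ln(9/5) / ln(2.521/0.1976) = 0.5878 / 2.5462 = 0.2309
c = 5 / 0.1976^0.2309 = 5 / 0.6878 = 7.27
S₃ = 7.27 × 0.01487^0.2309 = 7.27 × 0.3785 ≈ 2.752

3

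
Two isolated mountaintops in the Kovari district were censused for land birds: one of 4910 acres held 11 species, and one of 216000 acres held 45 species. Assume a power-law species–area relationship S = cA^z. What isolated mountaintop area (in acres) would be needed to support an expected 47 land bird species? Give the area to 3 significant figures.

243000 acres

z = ln(45/11) / ln(216000/4910) = 1.4088 / 3.7840 = 0.3723
c = 11 / 4910^0.3723 = 11 / 23.67 = 0.4648
A = (47/0.4648)^(1/0.3723) ⇒ ln A = ln(101.1)/0.3723 = 12.3998
A = e^12.3998 ≈ 242762 acres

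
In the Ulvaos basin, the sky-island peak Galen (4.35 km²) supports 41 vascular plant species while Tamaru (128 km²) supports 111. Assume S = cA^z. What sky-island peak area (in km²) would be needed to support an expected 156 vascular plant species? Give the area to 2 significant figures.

z = ln(111/41) / ln(128/4.35) = 0.9960 / 3.3819 = 0.2945
c = 41 / 4.35^0.2945 = 41 / 1.542 = 26.59
A = (156/26.59)^(1/0.2945) ⇒ ln A = ln(5.866)/0.2945 = 6.0076
A = e^6.0076 ≈ 406.5 km²

410 km²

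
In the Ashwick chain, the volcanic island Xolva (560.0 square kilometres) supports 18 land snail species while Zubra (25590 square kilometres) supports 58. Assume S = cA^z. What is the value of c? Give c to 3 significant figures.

2.59

z = ln(S₂/S₁) / ln(A₂/A₁) = ln(58/18) / ln(25590/560) = 1.1701 / 3.8220 = 0.3061
c = S₁ / A₁^z = 18 / 560^0.3061 = 18 / 6.94 = 2.594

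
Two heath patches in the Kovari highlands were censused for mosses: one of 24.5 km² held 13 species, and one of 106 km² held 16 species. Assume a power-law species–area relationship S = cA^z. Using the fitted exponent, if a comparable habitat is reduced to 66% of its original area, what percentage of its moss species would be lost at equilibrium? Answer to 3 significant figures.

5.72%

z = ln(16/13) / ln(106/24.5) = 0.2076 / 1.4648 = 0.1418
S_new/S_old = (A_new/A_old)^z = 0.66^0.1418 = exp(0.1418 × -0.4155) = 0.9428
Fraction lost = 1 − 0.9428 = 0.0572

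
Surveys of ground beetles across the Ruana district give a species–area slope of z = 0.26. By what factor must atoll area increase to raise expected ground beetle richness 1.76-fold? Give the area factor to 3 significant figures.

8.80

(A₂/A₁)^0.26 = 1.76, so A₂/A₁ = 1.76^(1/0.26) = 1.76^3.846
ln(A₂/A₁) = ln 1.76 / 0.26 = 0.5653 / 0.26 = 2.1743
A₂/A₁ = e^2.1743 ≈ 8.796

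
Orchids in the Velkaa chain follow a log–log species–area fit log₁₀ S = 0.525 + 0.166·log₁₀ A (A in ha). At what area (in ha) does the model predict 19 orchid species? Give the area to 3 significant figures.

19 = 3.35 × A^0.166  ⇒  A^0.166 = 19/3.35 = 5.672
ln A = ln(5.672) / 0.166 = 1.7356 / 0.166 = 10.4553
A = e^10.4553 ≈ 34728 ha

34700 ha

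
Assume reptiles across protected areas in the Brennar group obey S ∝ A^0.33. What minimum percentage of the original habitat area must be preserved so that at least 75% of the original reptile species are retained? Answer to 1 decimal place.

41.8%

Need (A_new/A_old)^0.33 = 0.75, so A_new/A_old = 0.75^(1/0.33) = 0.75^3.03
ln(A_new/A_old) = ln 0.75 / 0.33 = -0.2877 / 0.33 = -0.8718
A_new/A_old = e^-0.8718 ≈ 0.4182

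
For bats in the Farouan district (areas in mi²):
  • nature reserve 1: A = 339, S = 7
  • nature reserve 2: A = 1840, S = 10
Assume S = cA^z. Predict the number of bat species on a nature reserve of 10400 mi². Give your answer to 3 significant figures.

14.4

z = ln(10/7) / ln(1840/339) = 0.3567 / 1.6915 = 0.2109
c = 7 / 339^0.2109 = 7 / 3.416 = 2.049
S₃ = 2.049 × 10400^0.2109 = 2.049 × 7.031 ≈ 14.41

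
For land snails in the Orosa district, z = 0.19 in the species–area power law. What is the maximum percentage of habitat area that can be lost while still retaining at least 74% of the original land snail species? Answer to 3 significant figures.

Need (A_new/A_old)^0.19 = 0.74, so A_new/A_old = 0.74^(1/0.19) = 0.74^5.263
ln(A_new/A_old) = ln 0.74 / 0.19 = -0.3011 / 0.19 = -1.5848
A_new/A_old = e^-1.5848 ≈ 0.205
Fraction that can be lost = 1 − 0.205 = 0.795

79.5%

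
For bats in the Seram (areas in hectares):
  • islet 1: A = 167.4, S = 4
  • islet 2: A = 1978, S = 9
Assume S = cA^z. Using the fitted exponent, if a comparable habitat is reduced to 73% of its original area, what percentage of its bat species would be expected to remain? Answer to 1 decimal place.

90.2%

z = ln(9/4) / ln(1978/167.4) = 0.8109 / 2.4695 = 0.3284
S_new/S_old = (A_new/A_old)^z = 0.73^0.3284 = exp(0.3284 × -0.3147) = 0.9018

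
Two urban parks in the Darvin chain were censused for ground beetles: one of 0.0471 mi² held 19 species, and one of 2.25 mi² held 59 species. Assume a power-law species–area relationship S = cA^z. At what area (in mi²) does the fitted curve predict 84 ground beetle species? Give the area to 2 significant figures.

7.5 mi²

z = ln(59/19) / ln(2.25/0.0471) = 1.1331 / 3.8664 = 0.2931
c = 19 / 0.0471^0.2931 = 19 / 0.4084 = 46.52
A = (84/46.52)^(1/0.2931) ⇒ ln A = ln(1.806)/0.2931 = 2.0164
A = e^2.0164 ≈ 7.511 mi²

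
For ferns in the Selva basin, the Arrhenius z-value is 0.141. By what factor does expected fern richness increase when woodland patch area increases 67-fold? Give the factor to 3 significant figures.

1.81

S₂/S₁ = (A₂/A₁)^z = 67^0.141
ln(S₂/S₁) = 0.141 × ln 67 = 0.141 × 4.2047 = 0.5929
S₂/S₁ = e^0.5929 ≈ 1.809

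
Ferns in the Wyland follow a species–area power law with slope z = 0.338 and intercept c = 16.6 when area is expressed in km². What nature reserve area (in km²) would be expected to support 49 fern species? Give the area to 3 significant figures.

24.6 km²

49 = 16.6 × A^0.338  ⇒  A^0.338 = 49/16.6 = 2.952
ln A = ln(2.952) / 0.338 = 1.0824 / 0.338 = 3.2024
A = e^3.2024 ≈ 24.59 km²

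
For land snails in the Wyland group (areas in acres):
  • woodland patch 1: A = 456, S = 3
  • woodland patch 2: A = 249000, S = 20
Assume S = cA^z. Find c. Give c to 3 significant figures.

z = ln(S₂/S₁) / ln(A₂/A₁) = ln(20/3) / ln(249000/456) = 1.8971 / 6.3027 = 0.3010
c = S₁ / A₁^z = 3 / 456^0.3010 = 3 / 6.315 = 0.4751

0.475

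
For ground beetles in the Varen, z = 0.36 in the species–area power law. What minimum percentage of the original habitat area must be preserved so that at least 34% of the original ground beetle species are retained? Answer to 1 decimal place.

5.0%

Need (A_new/A_old)^0.36 = 0.34, so A_new/A_old = 0.34^(1/0.36) = 0.34^2.778
ln(A_new/A_old) = ln 0.34 / 0.36 = -1.0788 / 0.36 = -2.9967
A_new/A_old = e^-2.9967 ≈ 0.04995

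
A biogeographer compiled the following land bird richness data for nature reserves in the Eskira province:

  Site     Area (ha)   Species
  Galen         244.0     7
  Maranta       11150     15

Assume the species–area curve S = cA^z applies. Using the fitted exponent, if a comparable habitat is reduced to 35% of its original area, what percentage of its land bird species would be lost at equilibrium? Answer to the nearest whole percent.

19%

z = ln(15/7) / ln(11150/244) = 0.7621 / 3.8220 = 0.1994
S_new/S_old = (A_new/A_old)^z = 0.35^0.1994 = exp(0.1994 × -1.0498) = 0.8111
Fraction lost = 1 − 0.8111 = 0.1889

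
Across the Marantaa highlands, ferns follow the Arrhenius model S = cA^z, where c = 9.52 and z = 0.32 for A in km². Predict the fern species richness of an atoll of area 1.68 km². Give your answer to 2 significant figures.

S = 9.52 × 1.68^0.32
ln S = ln 9.52 + 0.32 × ln 1.68 = 2.2534 + 0.32 × 0.5188 = 2.4194
S = e^2.4194 ≈ 11.24

11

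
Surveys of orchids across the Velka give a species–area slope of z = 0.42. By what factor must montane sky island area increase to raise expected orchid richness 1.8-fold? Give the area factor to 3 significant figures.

4.05

(A₂/A₁)^0.42 = 1.8, so A₂/A₁ = 1.8^(1/0.42) = 1.8^2.381
ln(A₂/A₁) = ln 1.8 / 0.42 = 0.5878 / 0.42 = 1.3995
A₂/A₁ = e^1.3995 ≈ 4.053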